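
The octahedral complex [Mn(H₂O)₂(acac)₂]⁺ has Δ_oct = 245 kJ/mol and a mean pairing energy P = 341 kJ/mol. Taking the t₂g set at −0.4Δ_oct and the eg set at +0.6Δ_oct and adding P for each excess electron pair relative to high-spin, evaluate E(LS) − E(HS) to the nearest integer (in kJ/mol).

Ligand charges: 2×(+0) from H₂O and 2×(-1) from acac⁻ sum to -2; with overall charge +1, Mn is +3.
Group 7 minus oxidation state +3 gives a d⁴ configuration for Mn³⁺.
High-spin d⁴ fills as t₂g³ eg¹ with CFSE 3(−0.4) + 1(+0.6) = -0.6Δ_oct = -147 kJ/mol.
Low-spin: t₂g⁴ eg⁰, orbital CFSE = -1.6Δ_oct = -392 kJ/mol; plus 1 excess pair × P = +341 kJ/mol; total -51 kJ/mol.
Thus E(LS) − E(HS) = 96 kJ/mol.

96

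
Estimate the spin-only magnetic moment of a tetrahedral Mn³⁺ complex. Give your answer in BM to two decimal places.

4.90 BM

Mn sits in group 7; removing 3 electrons leaves Mn³⁺ with 7 − 3 = 4 d electrons.
Tetrahedral fields are weak (Δₜ ≈ 4/9 Δₒ), so electrons fill high-spin.
Configuration: e^2 t2^2 → 4 unpaired electrons.
μ(spin-only) = √[4(4+2)] = √24 ≈ 4.90 BM.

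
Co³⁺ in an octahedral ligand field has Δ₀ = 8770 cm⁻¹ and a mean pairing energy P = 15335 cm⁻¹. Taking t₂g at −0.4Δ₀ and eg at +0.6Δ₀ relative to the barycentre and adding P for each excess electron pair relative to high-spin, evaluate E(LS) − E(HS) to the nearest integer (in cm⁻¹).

Co is in group 9, so Co³⁺ is d⁶ (9 − 3 = 6).
High-spin: t₂g⁴ eg², CFSE = -0.4Δ₀ = -3508 cm⁻¹.
Low-spin: t₂g⁶ eg⁰, orbital CFSE = -2.4Δ₀ = -21048 cm⁻¹; plus 2 excess pairs × P = +30670 cm⁻¹; total 9622 cm⁻¹.
The difference is 9622 − (-3508) = 13130 cm⁻¹, so high-spin lies lower.

13130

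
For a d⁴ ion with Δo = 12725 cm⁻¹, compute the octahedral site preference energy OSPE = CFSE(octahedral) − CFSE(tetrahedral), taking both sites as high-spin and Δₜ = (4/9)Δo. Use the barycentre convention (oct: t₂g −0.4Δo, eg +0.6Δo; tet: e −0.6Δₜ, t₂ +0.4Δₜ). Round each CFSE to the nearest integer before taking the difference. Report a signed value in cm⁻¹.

-5373

In an octahedral site d⁴ (HS) is t2g^3 e_g^1, giving CFSE(oct) = -0.6Δo = -7635 cm⁻¹.
In a tetrahedral site the filling is e^2 t2^2: CFSE(tet) = -0.4Δₜ = -0.4 × (4/9)(12725) = -2262 cm⁻¹.
Subtracting, OSPE = -7635 − (-2262) = -5373 cm⁻¹.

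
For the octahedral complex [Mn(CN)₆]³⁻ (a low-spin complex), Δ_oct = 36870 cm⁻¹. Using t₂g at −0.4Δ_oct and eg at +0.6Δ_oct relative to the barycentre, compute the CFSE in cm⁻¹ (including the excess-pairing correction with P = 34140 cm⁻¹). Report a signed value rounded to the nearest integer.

-24852

Each CN⁻ contributes -1; 6 × (-1) = -6. With overall charge -3, Mn is in the +3 oxidation state.
Mn sits in group 7; removing 3 electrons leaves Mn³⁺ with 7 − 3 = 4 d electrons.
The d⁴ electrons fill as t₂g⁴ eg⁰.
The orbital stabilization is -1.6Δ_oct = -1.6 × 36870 = -58992 cm⁻¹.
Pairing penalty: 1 pair vs 0 in the high-spin reference → 1 extra × P = 34140 cm⁻¹.
Combining: -58992 + 34140 = -24852 cm⁻¹.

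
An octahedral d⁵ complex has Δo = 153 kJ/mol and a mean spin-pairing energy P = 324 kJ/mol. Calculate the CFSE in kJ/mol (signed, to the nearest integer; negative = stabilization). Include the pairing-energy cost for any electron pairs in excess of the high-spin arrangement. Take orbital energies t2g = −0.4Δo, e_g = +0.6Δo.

0

With Δo < P the complex is high-spin.
Configuration: t2g^3 e_g^2.
Orbital CFSE = 0.0Δo = 0.0 × 153 = 0 kJ/mol.
High-spin has no excess pairs, so no pairing correction applies.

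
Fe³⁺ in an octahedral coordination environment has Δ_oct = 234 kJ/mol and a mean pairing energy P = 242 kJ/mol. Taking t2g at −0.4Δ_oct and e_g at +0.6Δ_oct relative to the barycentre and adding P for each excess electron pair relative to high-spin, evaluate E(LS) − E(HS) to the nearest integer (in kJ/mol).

16

Fe sits in group 8; removing 3 electrons leaves Fe³⁺ with 8 − 3 = 5 d electrons.
High-spin: t2g^3 e_g^2, CFSE = 0.0Δ_oct = 0 kJ/mol.
For low-spin the configuration is t2g^5 e_g^0: orbital energy -2.0 × 234 = -468 kJ/mol, and 2 additional pairs relative to high-spin add 484 kJ/mol, giving 16 kJ/mol.
E(LS) − E(HS) = 16 − (0) = 16 kJ/mol.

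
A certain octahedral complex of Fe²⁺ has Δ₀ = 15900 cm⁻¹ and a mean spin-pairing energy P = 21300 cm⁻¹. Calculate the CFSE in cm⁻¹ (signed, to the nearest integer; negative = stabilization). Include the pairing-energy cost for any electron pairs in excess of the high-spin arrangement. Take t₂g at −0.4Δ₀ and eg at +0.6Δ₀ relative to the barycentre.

-6360

Fe is in group 8, so Fe²⁺ is d⁶ (8 − 2 = 6).
Here Δ₀ < P (15900 < 21300), so the high-spin state is favoured.
Filling d⁶ accordingly: t₂g⁴ eg².
Orbital CFSE = -0.4Δ₀ = -0.4 × 15900 = -6360 cm⁻¹.
High-spin has no excess pairs, so no pairing correction applies.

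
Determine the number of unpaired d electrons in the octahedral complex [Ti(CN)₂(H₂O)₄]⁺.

1

Ligand charges: 2×(-1) from CN⁻ and 4×(+0) from H₂O sum to -2; with overall charge +1, Ti is +3.
Group 4 minus oxidation state +3 gives a d¹ configuration for Ti³⁺.
Configuration: t₂g¹ eg⁰, giving 1 unpaired electron.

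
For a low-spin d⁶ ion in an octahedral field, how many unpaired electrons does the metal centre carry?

Configuration: t₂g⁶ eg⁰, giving 0 unpaired electrons.

0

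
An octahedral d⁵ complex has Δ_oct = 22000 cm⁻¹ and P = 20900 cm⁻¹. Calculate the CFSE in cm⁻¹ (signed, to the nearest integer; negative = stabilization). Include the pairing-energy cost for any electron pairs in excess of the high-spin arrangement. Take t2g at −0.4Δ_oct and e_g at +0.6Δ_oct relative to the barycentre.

-2200

Δ_oct > P, so pairing is preferred: the ground state is low-spin.
Filling d⁵ accordingly: t2g^5 e_g^0.
Orbital CFSE = -2.0Δ_oct = -2.0 × 22000 = -44000 cm⁻¹.
Excess pairs vs high-spin: 2 − 0 = 2; pairing cost = +41800 cm⁻¹.
Net CFSE = -44000 + 41800 = -2200 cm⁻¹.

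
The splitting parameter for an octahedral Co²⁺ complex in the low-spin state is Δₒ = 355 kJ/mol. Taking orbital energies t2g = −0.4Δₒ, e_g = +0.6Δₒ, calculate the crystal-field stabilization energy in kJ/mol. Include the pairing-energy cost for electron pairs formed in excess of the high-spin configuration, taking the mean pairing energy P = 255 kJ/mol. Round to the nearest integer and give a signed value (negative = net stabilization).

Co is in group 9, so Co²⁺ is d⁷ (9 − 2 = 7).
Configuration: t2g^6 e_g^1.
The orbital stabilization is -1.8Δₒ = -1.8 × 355 = -639 kJ/mol.
Relative to high-spin t2g^5 e_g^2 (2 paired), the low-spin configuration has 1 additional pair, contributing +1 × 255 = +255 kJ/mol.
Overall CFSE = -639 + 255 = -384 kJ/mol.

-384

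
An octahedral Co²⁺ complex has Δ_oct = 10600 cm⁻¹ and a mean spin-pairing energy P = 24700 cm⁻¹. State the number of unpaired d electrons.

3

Co is in group 9, so Co²⁺ is d⁷ (9 − 2 = 7).
Δ_oct < P, so pairing is avoided: the ground state is high-spin.
Filling d⁷ accordingly: t₂g⁵ eg².
Unpaired electrons: 3.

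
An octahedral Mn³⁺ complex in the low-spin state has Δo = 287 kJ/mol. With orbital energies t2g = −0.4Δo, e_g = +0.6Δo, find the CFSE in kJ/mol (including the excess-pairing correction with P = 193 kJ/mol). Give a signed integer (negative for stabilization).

-266

Group 7 minus oxidation state +3 gives a d⁴ configuration for Mn³⁺.
Electron filling gives t2g^4 e_g^0.
The orbital stabilization is -1.6Δo = -1.6 × 287 = -459 kJ/mol.
High-spin d⁴ would be t2g^3 e_g^1 with 0 pairs; low-spin has 1, so 1 excess pair costs +1P = +193 kJ/mol.
Overall CFSE = -459 + 193 = -266 kJ/mol.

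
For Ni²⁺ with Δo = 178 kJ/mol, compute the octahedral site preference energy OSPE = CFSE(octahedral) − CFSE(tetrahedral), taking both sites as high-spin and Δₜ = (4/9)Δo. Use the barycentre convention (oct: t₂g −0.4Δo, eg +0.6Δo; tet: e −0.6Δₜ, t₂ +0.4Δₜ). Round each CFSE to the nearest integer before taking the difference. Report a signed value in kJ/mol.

-151

Ni²⁺: group 10, so d-count = 10 − 2 = 8.
Octahedral (high-spin): t₂g⁶ eg², CFSE = 6(−0.4) + 2(+0.6) = -1.2Δo = -1.2 × 178 = -214 kJ/mol.
Tetrahedral e⁴ t₂⁴ gives -0.8Δₜ = -0.8 × (4/9) × 178 = -63 kJ/mol.
OSPE = -214 − (-63) = -151 kJ/mol.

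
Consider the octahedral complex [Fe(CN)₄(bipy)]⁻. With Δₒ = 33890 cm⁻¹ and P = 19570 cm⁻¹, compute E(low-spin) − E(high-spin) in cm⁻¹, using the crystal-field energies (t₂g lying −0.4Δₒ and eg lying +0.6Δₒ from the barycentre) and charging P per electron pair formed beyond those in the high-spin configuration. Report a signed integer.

Ligand charges: 4×(-1) from CN⁻ and 1×(+0) from bipy sum to -4; with overall charge -1, Fe is +3.
Group 8 minus oxidation state +3 gives a d⁵ configuration for Fe³⁺.
High-spin: t₂g³ eg², CFSE = 0.0Δₒ = 0 cm⁻¹.
Low-spin: t₂g⁵ eg⁰, orbital CFSE = -2.0Δₒ = -67780 cm⁻¹; plus 2 excess pairs × P = +39140 cm⁻¹; total -28640 cm⁻¹.
E(LS) − E(HS) = -28640 − (0) = -28640 cm⁻¹.

-28640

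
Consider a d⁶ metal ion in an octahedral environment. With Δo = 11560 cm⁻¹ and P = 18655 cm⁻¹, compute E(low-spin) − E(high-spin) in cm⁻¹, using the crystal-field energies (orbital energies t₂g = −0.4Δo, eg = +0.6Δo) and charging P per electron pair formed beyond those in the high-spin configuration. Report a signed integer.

14190

In the high-spin limit (t₂g⁴ eg²) the orbital term is -0.4Δo = -4624 cm⁻¹, with no excess pairing.
Low-spin: t₂g⁶ eg⁰, orbital CFSE = -2.4Δo = -27744 cm⁻¹; plus 2 excess pairs × P = +37310 cm⁻¹; total 9566 cm⁻¹.
The difference is 9566 − (-4624) = 14190 cm⁻¹, so high-spin lies lower.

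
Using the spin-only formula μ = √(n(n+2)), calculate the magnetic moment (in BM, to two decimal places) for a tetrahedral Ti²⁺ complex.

2.83 BM

Ti is in group 4, so Ti²⁺ is d² (4 − 2 = 2).
With tetrahedral geometry the complex is necessarily high-spin.
Configuration: e^2 t2^0 → 2 unpaired electrons.
μ(spin-only) = √[2(2+2)] = √8 ≈ 2.83 BM.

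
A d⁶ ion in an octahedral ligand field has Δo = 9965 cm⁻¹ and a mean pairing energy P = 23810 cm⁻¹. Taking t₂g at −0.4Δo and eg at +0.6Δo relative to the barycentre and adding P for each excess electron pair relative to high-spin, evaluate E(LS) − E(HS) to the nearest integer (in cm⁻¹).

High-spin: t₂g⁴ eg², CFSE = -0.4Δo = -3986 cm⁻¹.
Low-spin t₂g⁶ eg⁰ gives -2.4Δo = -23916 cm⁻¹, but forming 2 extra pairs costs 2P = 47620 cm⁻¹, so E(LS) = -23916 + 47620 = 23704 cm⁻¹.
Thus E(LS) − E(HS) = 27690 cm⁻¹.

27690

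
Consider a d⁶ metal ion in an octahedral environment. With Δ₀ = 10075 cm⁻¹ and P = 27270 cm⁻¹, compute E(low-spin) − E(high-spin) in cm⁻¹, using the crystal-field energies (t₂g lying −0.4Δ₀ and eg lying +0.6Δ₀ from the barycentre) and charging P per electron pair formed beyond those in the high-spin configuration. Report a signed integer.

34390

High-spin: t₂g⁴ eg², CFSE = -0.4Δ₀ = -4030 cm⁻¹.
Low-spin t₂g⁶ eg⁰ gives -2.4Δ₀ = -24180 cm⁻¹, but forming 2 extra pairs costs 2P = 54540 cm⁻¹, so E(LS) = -24180 + 54540 = 30360 cm⁻¹.
Thus E(LS) − E(HS) = 34390 cm⁻¹.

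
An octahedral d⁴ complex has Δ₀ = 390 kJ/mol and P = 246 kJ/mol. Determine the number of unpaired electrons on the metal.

2

With Δ₀ > P the complex is low-spin.
Configuration: t₂g⁴ eg⁰.
Unpaired electrons: 2.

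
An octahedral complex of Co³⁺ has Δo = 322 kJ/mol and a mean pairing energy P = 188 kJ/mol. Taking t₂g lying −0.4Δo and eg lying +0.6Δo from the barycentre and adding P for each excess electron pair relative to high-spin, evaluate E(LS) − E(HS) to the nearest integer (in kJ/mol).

Co³⁺: group 9, so d-count = 9 − 3 = 6.
In the high-spin limit (t₂g⁴ eg²) the orbital term is -0.4Δo = -129 kJ/mol, with no excess pairing.
Low-spin t₂g⁶ eg⁰ gives -2.4Δo = -773 kJ/mol, but forming 2 extra pairs costs 2P = 376 kJ/mol, so E(LS) = -773 + 376 = -397 kJ/mol.
E(LS) − E(HS) = -397 − (-129) = -268 kJ/mol.

-268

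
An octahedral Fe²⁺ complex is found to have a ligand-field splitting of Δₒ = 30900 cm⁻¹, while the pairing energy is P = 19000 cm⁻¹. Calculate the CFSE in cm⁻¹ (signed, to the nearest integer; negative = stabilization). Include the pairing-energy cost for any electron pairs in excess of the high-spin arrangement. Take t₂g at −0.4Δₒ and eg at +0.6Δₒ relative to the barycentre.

Fe is in group 8, so Fe²⁺ is d⁶ (8 − 2 = 6).
Since Δₒ = 30900 cm⁻¹ > P = 19000 cm⁻¹, the complex adopts the low-spin configuration.
Configuration: t₂g⁶ eg⁰.
Orbital CFSE = -2.4Δₒ = -2.4 × 30900 = -74160 cm⁻¹.
Excess pairs vs high-spin: 3 − 1 = 2; pairing cost = +38000 cm⁻¹.
Net CFSE = -74160 + 38000 = -36160 cm⁻¹.

-36160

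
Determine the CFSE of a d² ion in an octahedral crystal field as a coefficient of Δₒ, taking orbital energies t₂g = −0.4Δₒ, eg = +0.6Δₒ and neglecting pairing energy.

-0.8 Δₒ

Configuration: t₂g² eg⁰.
CFSE = 2(-0.4Δₒ) + 0(0.6Δₒ) = -0.8Δₒ + 0.0Δₒ = -0.8Δₒ.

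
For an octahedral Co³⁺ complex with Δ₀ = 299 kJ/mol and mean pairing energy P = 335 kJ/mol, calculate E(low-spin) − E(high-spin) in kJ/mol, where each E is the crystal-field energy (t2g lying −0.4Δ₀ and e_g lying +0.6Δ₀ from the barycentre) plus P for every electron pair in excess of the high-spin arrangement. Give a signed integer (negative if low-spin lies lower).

Group 9 minus oxidation state +3 gives a d⁶ configuration for Co³⁺.
High-spin: t2g^4 e_g^2, CFSE = -0.4Δ₀ = -120 kJ/mol.
For low-spin the configuration is t2g^6 e_g^0: orbital energy -2.4 × 299 = -718 kJ/mol, and 2 additional pairs relative to high-spin add 670 kJ/mol, giving -48 kJ/mol.
E(LS) − E(HS) = -48 − (-120) = 72 kJ/mol.

72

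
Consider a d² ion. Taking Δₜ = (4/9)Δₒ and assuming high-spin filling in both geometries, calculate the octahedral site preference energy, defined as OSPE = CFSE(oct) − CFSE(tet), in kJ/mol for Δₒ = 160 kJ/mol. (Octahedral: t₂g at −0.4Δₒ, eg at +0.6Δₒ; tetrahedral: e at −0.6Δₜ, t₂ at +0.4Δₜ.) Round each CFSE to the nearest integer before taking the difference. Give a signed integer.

Octahedral high-spin t₂g² eg⁰: CFSE = -0.8 × 160 = -128 kJ/mol.
Tetrahedral: e² t₂⁰, CFSE = 2(−0.6) + 0(+0.4) = -1.2Δₜ = -1.2 × (4/9) × 160 = -85 kJ/mol.
OSPE = -128 − (-85) = -43 kJ/mol.

-43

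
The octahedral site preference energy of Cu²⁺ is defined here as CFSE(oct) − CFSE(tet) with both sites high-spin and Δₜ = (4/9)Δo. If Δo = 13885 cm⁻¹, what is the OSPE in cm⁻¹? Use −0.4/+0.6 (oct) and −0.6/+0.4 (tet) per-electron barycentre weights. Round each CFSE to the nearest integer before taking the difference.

Cu sits in group 11; removing 2 electrons leaves Cu²⁺ with 11 − 2 = 9 d electrons.
Octahedral (high-spin): t₂g⁶ eg³, CFSE = 6(−0.4) + 3(+0.6) = -0.6Δo = -0.6 × 13885 = -8331 cm⁻¹.
In a tetrahedral site the filling is e⁴ t₂⁵: CFSE(tet) = -0.4Δₜ = -0.4 × (4/9)(13885) = -2468 cm⁻¹.
Subtracting, OSPE = -8331 − (-2468) = -5863 cm⁻¹.

-5863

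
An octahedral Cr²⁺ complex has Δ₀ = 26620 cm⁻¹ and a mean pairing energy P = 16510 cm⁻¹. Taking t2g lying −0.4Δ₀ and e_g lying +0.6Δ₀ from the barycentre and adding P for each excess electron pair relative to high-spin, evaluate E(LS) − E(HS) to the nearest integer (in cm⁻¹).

-10110

Cr is in group 6, so Cr²⁺ is d⁴ (6 − 2 = 4).
In the high-spin limit (t2g^3 e_g^1) the orbital term is -0.6Δ₀ = -15972 cm⁻¹, with no excess pairing.
For low-spin the configuration is t2g^4 e_g^0: orbital energy -1.6 × 26620 = -42592 cm⁻¹, and 1 additional pair relative to high-spin adds 16510 cm⁻¹, giving -26082 cm⁻¹.
Thus E(LS) − E(HS) = -10110 cm⁻¹.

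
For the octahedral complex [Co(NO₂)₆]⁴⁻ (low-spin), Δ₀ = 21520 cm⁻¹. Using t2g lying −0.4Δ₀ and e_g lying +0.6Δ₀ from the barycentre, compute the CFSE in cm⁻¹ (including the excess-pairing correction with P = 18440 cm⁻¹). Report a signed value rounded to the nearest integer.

-20296

Each NO₂⁻ contributes -1; 6 × (-1) = -6. With overall charge -4, Co is in the +2 oxidation state.
Group 9 minus oxidation state +2 gives a d⁷ configuration for Co²⁺.
The d⁷ electrons fill as t2g^6 e_g^1.
CFSE(orbital) = 6×(-0.4Δ₀) + 1×(0.6Δ₀) = -1.8Δ₀; with Δ₀ = 21520 cm⁻¹ that is -38736 cm⁻¹.
High-spin d⁷ would be t2g^5 e_g^2 with 2 pairs; low-spin has 3, so 1 excess pair costs +1P = +18440 cm⁻¹.
Combining: -38736 + 18440 = -20296 cm⁻¹.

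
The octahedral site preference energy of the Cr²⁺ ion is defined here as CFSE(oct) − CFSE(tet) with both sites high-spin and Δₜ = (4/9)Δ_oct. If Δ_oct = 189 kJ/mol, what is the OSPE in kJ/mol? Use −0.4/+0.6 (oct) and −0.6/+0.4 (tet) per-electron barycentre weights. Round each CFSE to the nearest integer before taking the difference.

Group 6 minus oxidation state +2 gives a d⁴ configuration for Cr²⁺.
Octahedral high-spin t₂g³ eg¹: CFSE = -0.6 × 189 = -113 kJ/mol.
Tetrahedral e² t₂² gives -0.4Δₜ = -0.4 × (4/9) × 189 = -34 kJ/mol.
OSPE = CFSE(oct) − CFSE(tet) = -113 − (-34) = -79 kJ/mol.

-79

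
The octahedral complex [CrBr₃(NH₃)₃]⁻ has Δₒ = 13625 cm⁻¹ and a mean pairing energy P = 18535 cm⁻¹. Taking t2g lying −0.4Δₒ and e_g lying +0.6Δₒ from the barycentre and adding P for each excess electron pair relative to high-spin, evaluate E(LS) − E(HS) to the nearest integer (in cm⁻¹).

4910

Ligand charges: 3×(-1) from Br⁻ and 3×(+0) from NH₃ sum to -3; with overall charge -1, Cr is +2.
Cr is in group 6, so Cr²⁺ is d⁴ (6 − 2 = 4).
In the high-spin limit (t2g^3 e_g^1) the orbital term is -0.6Δₒ = -8175 cm⁻¹, with no excess pairing.
Low-spin t2g^4 e_g^0 gives -1.6Δₒ = -21800 cm⁻¹, but forming 1 extra pair costs 1P = 18535 cm⁻¹, so E(LS) = -21800 + 18535 = -3265 cm⁻¹.
The difference is -3265 − (-8175) = 4910 cm⁻¹, so high-spin lies lower.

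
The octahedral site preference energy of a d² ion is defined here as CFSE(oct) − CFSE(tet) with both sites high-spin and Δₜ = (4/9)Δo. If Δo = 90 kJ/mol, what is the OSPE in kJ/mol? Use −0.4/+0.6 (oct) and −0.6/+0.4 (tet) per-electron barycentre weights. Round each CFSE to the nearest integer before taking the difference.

Octahedral high-spin t₂g² eg⁰: CFSE = -0.8 × 90 = -72 kJ/mol.
Tetrahedral e² t₂⁰ gives -1.2Δₜ = -1.2 × (4/9) × 90 = -48 kJ/mol.
OSPE = -72 − (-48) = -24 kJ/mol.

-24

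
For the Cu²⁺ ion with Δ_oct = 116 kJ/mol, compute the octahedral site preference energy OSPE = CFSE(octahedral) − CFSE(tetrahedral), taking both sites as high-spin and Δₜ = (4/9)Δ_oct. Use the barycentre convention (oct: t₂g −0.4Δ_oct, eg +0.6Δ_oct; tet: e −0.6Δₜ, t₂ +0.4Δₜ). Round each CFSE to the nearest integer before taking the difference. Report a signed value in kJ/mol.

Cu sits in group 11; removing 2 electrons leaves Cu²⁺ with 11 − 2 = 9 d electrons.
In an octahedral site d⁹ (HS) is t₂g⁶ eg³, giving CFSE(oct) = -0.6Δ_oct = -70 kJ/mol.
Tetrahedral e⁴ t₂⁵ gives -0.4Δₜ = -0.4 × (4/9) × 116 = -21 kJ/mol.
OSPE = CFSE(oct) − CFSE(tet) = -70 − (-21) = -49 kJ/mol.

-49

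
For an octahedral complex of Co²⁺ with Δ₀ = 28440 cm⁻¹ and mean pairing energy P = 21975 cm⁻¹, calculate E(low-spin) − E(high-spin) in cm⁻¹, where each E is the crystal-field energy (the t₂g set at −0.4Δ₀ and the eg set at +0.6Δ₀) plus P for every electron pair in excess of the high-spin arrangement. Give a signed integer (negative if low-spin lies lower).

-6465

Group 9 minus oxidation state +2 gives a d⁷ configuration for Co²⁺.
High-spin d⁷ fills as t₂g⁵ eg² with CFSE 5(−0.4) + 2(+0.6) = -0.8Δ₀ = -22752 cm⁻¹.
Low-spin: t₂g⁶ eg¹, orbital CFSE = -1.8Δ₀ = -51192 cm⁻¹; plus 1 excess pair × P = +21975 cm⁻¹; total -29217 cm⁻¹.
The difference is -29217 − (-22752) = -6465 cm⁻¹, so low-spin lies lower.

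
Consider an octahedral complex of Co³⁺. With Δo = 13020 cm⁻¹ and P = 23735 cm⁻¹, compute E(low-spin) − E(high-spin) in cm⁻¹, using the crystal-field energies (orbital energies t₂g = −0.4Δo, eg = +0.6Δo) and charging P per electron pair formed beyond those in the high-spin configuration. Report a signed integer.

Co³⁺: group 9, so d-count = 9 − 3 = 6.
High-spin d⁶ fills as t₂g⁴ eg² with CFSE 4(−0.4) + 2(+0.6) = -0.4Δo = -5208 cm⁻¹.
Low-spin t₂g⁶ eg⁰ gives -2.4Δo = -31248 cm⁻¹, but forming 2 extra pairs costs 2P = 47470 cm⁻¹, so E(LS) = -31248 + 47470 = 16222 cm⁻¹.
The difference is 16222 − (-5208) = 21430 cm⁻¹, so high-spin lies lower.

21430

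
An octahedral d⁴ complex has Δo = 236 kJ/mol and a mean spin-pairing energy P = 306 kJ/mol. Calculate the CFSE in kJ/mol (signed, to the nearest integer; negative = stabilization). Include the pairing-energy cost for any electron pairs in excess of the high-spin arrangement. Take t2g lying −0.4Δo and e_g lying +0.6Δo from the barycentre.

-142

Δo < P, so pairing is avoided: the ground state is high-spin.
Filling d⁴ accordingly: t2g^3 e_g^1.
Orbital CFSE = -0.6Δo = -0.6 × 236 = -142 kJ/mol.
High-spin has no excess pairs, so no pairing correction applies.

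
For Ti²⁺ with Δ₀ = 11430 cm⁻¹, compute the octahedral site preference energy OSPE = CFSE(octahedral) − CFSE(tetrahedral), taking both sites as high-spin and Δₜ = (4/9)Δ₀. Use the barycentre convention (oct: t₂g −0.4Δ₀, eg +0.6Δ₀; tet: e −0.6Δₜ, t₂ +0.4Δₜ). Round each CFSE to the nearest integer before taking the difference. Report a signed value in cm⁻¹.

Ti²⁺: group 4, so d-count = 4 − 2 = 2.
Octahedral high-spin t₂g² eg⁰: CFSE = -0.8 × 11430 = -9144 cm⁻¹.
Tetrahedral: e² t₂⁰, CFSE = 2(−0.6) + 0(+0.4) = -1.2Δₜ = -1.2 × (4/9) × 11430 = -6096 cm⁻¹.
Subtracting, OSPE = -9144 − (-6096) = -3048 cm⁻¹.

-3048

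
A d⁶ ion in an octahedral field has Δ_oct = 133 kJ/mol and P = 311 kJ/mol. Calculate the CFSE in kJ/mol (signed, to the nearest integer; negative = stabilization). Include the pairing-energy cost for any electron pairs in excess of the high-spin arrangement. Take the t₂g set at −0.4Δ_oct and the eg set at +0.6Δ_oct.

Δ_oct < P, so pairing is avoided: the ground state is high-spin.
Filling d⁶ accordingly: t₂g⁴ eg².
Orbital CFSE = -0.4Δ_oct = -0.4 × 133 = -53 kJ/mol.
High-spin has no excess pairs, so no pairing correction applies.

-53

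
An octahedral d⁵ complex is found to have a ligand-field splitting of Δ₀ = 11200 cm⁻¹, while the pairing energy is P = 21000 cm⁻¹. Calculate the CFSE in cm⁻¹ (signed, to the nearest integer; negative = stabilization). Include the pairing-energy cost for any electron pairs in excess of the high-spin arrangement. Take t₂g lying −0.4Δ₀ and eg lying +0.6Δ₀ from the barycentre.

Here Δ₀ < P (11200 < 21000), so the high-spin state is favoured.
Configuration: t₂g³ eg².
Orbital CFSE = 0.0Δ₀ = 0.0 × 11200 = 0 cm⁻¹.
High-spin has no excess pairs, so no pairing correction applies.

0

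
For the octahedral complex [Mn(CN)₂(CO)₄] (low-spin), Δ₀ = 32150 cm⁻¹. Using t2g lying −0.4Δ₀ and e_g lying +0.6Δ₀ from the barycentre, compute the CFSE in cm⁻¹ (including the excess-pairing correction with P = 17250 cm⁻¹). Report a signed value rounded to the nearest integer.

-29800

Ligand charges: 2×(-1) from CN⁻ and 4×(+0) from CO sum to -2; with overall charge +0, Mn is +2.
Mn²⁺: group 7, so d-count = 7 − 2 = 5.
Electron filling gives t2g^5 e_g^0.
CFSE(orbital) = 5×(-0.4Δ₀) + 0×(0.6Δ₀) = -2.0Δ₀; with Δ₀ = 32150 cm⁻¹ that is -64300 cm⁻¹.
Pairing penalty: 2 pairs vs 0 in the high-spin reference → 2 extra × P = 34500 cm⁻¹.
Net CFSE = -64300 + 34500 = -29800 cm⁻¹.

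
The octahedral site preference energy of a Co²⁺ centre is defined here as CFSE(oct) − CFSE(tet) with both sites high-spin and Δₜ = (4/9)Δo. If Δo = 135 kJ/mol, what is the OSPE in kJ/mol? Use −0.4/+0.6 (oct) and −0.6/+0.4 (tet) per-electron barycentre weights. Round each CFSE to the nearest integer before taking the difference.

Group 9 minus oxidation state +2 gives a d⁷ configuration for Co²⁺.
Octahedral high-spin t₂g⁵ eg²: CFSE = -0.8 × 135 = -108 kJ/mol.
Tetrahedral: e⁴ t₂³, CFSE = 4(−0.6) + 3(+0.4) = -1.2Δₜ = -1.2 × (4/9) × 135 = -72 kJ/mol.
Subtracting, OSPE = -108 − (-72) = -36 kJ/mol.

-36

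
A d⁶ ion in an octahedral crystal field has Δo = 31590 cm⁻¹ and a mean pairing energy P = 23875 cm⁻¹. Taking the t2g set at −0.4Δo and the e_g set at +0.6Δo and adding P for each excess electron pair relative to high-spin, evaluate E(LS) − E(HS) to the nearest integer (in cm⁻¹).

-15430

High-spin d⁶ fills as t2g^4 e_g^2 with CFSE 4(−0.4) + 2(+0.6) = -0.4Δo = -12636 cm⁻¹.
Low-spin: t2g^6 e_g^0, orbital CFSE = -2.4Δo = -75816 cm⁻¹; plus 2 excess pairs × P = +47750 cm⁻¹; total -28066 cm⁻¹.
Thus E(LS) − E(HS) = -15430 cm⁻¹.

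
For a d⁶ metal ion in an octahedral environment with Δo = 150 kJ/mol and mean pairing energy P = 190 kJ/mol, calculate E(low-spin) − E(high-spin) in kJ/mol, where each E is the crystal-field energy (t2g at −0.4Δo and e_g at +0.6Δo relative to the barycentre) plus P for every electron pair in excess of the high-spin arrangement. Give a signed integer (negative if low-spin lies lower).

High-spin: t2g^4 e_g^2, CFSE = -0.4Δo = -60 kJ/mol.
For low-spin the configuration is t2g^6 e_g^0: orbital energy -2.4 × 150 = -360 kJ/mol, and 2 additional pairs relative to high-spin add 380 kJ/mol, giving 20 kJ/mol.
The difference is 20 − (-60) = 80 kJ/mol, so high-spin lies lower.

80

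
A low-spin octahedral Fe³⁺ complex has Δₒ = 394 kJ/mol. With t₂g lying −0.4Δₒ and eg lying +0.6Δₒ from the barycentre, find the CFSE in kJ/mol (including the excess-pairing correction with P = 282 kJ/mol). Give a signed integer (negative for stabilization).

Group 8 minus oxidation state +3 gives a d⁵ configuration for Fe³⁺.
The d⁵ electrons fill as t₂g⁵ eg⁰.
CFSE(orbital) = 5×(-0.4Δₒ) + 0×(0.6Δₒ) = -2.0Δₒ; with Δₒ = 394 kJ/mol that is -788 kJ/mol.
Pairing penalty: 2 pairs vs 0 in the high-spin reference → 2 extra × P = 564 kJ/mol.
Combining: -788 + 564 = -224 kJ/mol.

-224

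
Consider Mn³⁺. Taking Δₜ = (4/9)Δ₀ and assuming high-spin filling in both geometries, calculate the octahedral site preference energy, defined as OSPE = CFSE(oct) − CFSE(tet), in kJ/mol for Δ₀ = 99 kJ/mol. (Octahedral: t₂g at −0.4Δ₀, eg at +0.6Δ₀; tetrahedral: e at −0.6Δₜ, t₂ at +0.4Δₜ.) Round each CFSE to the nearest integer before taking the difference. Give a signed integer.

Mn sits in group 7; removing 3 electrons leaves Mn³⁺ with 7 − 3 = 4 d electrons.
Octahedral (high-spin): t₂g³ eg¹, CFSE = 3(−0.4) + 1(+0.6) = -0.6Δ₀ = -0.6 × 99 = -59 kJ/mol.
In a tetrahedral site the filling is e² t₂²: CFSE(tet) = -0.4Δₜ = -0.4 × (4/9)(99) = -18 kJ/mol.
OSPE = CFSE(oct) − CFSE(tet) = -59 − (-18) = -41 kJ/mol.

-41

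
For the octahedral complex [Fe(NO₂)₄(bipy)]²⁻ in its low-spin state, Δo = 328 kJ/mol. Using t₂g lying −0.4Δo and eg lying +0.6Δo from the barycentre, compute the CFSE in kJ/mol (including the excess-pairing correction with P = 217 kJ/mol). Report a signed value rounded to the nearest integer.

-353

Ligand charges: 4×(-1) from NO₂⁻ and 1×(+0) from bipy sum to -4; with overall charge -2, Fe is +2.
Fe²⁺: group 8, so d-count = 8 − 2 = 6.
The d⁶ electrons fill as t₂g⁶ eg⁰.
The orbital stabilization is -2.4Δo = -2.4 × 328 = -787 kJ/mol.
Relative to high-spin t₂g⁴ eg² (1 paired), the low-spin configuration has 2 additional pairs, contributing +2 × 217 = +434 kJ/mol.
Combining: -787 + 434 = -353 kJ/mol.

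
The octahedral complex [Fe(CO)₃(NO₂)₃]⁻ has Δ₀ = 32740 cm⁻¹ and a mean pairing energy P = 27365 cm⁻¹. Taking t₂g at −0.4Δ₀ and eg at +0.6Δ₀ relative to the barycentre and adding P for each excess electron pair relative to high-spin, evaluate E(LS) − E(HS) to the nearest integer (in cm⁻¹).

Ligand charges: 3×(+0) from CO and 3×(-1) from NO₂⁻ sum to -3; with overall charge -1, Fe is +2.
Fe sits in group 8; removing 2 electrons leaves Fe²⁺ with 8 − 2 = 6 d electrons.
High-spin: t₂g⁴ eg², CFSE = -0.4Δ₀ = -13096 cm⁻¹.
Low-spin: t₂g⁶ eg⁰, orbital CFSE = -2.4Δ₀ = -78576 cm⁻¹; plus 2 excess pairs × P = +54730 cm⁻¹; total -23846 cm⁻¹.
E(LS) − E(HS) = -23846 − (-13096) = -10750 cm⁻¹.

-10750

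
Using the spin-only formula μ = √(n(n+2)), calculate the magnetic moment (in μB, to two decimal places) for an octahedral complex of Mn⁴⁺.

Mn is in group 7, so Mn⁴⁺ is d³ (7 − 4 = 3).
Configuration: t₂g³ eg⁰ → 3 unpaired electrons.
μ(spin-only) = √[3(3+2)] = √15 ≈ 3.87 μB.

3.87 μB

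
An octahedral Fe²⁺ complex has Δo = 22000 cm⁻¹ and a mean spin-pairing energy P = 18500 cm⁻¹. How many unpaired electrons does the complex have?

0

Fe²⁺: group 8, so d-count = 8 − 2 = 6.
Since Δo = 22000 cm⁻¹ > P = 18500 cm⁻¹, the complex adopts the low-spin configuration.
Configuration: t2g^6 e_g^0.
Unpaired electrons: 0.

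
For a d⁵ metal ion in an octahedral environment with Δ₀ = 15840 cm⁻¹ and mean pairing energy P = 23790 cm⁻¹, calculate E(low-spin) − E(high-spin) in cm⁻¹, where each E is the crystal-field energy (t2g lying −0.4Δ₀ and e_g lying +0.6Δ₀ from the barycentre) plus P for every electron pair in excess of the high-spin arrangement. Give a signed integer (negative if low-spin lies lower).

In the high-spin limit (t2g^3 e_g^2) the orbital term is 0.0Δ₀ = 0 cm⁻¹, with no excess pairing.
Low-spin t2g^5 e_g^0 gives -2.0Δ₀ = -31680 cm⁻¹, but forming 2 extra pairs costs 2P = 47580 cm⁻¹, so E(LS) = -31680 + 47580 = 15900 cm⁻¹.
Thus E(LS) − E(HS) = 15900 cm⁻¹.

15900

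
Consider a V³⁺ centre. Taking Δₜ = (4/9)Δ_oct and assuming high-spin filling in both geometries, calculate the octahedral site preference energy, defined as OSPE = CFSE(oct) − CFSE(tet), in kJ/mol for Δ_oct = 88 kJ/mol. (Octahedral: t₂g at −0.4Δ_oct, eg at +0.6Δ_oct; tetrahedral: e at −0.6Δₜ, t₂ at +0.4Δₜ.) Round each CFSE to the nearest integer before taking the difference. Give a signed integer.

-23

V is in group 5, so V³⁺ is d² (5 − 3 = 2).
In an octahedral site d² (HS) is t₂g² eg⁰, giving CFSE(oct) = -0.8Δ_oct = -70 kJ/mol.
Tetrahedral: e² t₂⁰, CFSE = 2(−0.6) + 0(+0.4) = -1.2Δₜ = -1.2 × (4/9) × 88 = -47 kJ/mol.
OSPE = CFSE(oct) − CFSE(tet) = -70 − (-47) = -23 kJ/mol.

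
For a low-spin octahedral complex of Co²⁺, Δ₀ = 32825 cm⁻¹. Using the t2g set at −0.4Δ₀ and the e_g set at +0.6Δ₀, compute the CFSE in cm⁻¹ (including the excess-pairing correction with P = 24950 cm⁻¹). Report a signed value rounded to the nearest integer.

Co sits in group 9; removing 2 electrons leaves Co²⁺ with 9 − 2 = 7 d electrons.
Configuration: t2g^6 e_g^1.
CFSE(orbital) = 6×(-0.4Δ₀) + 1×(0.6Δ₀) = -1.8Δ₀; with Δ₀ = 32825 cm⁻¹ that is -59085 cm⁻¹.
Relative to high-spin t2g^5 e_g^2 (2 paired), the low-spin configuration has 1 additional pair, contributing +1 × 24950 = +24950 cm⁻¹.
Overall CFSE = -59085 + 24950 = -34135 cm⁻¹.

-34135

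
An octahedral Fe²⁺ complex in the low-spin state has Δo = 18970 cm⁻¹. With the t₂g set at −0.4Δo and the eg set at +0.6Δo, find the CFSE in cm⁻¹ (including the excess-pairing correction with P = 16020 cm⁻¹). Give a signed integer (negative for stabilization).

-13488

Fe²⁺: group 8, so d-count = 8 − 2 = 6.
Configuration: t₂g⁶ eg⁰.
The orbital stabilization is -2.4Δo = -2.4 × 18970 = -45528 cm⁻¹.
Relative to high-spin t₂g⁴ eg² (1 paired), the low-spin configuration has 2 additional pairs, contributing +2 × 16020 = +32040 cm⁻¹.
Net CFSE = -45528 + 32040 = -13488 cm⁻¹.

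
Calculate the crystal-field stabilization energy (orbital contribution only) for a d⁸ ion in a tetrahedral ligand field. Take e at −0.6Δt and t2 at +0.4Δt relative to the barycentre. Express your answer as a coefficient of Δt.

With tetrahedral geometry the complex is necessarily high-spin.
Configuration: e^4 t2^4.
CFSE = 4(-0.6Δt) + 4(0.4Δt) = -2.4Δt + 1.6Δt = -0.8Δt.

-0.8 Δt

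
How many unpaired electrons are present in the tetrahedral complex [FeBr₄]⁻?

5

Each Br⁻ contributes -1; 4 × (-1) = -4. With overall charge -1, Fe is in the +3 oxidation state.
Fe is in group 8, so Fe³⁺ is d⁵ (8 − 3 = 5).
Tetrahedral splitting is small, so the complex is high-spin.
Configuration: e² t₂³, giving 5 unpaired electrons.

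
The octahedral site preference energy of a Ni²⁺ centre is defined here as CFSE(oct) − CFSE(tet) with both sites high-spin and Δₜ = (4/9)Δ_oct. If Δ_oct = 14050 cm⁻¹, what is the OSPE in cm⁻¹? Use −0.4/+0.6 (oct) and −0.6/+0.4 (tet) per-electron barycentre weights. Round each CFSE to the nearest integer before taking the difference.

Ni²⁺: group 10, so d-count = 10 − 2 = 8.
In an octahedral site d⁸ (HS) is t2g^6 e_g^2, giving CFSE(oct) = -1.2Δ_oct = -16860 cm⁻¹.
In a tetrahedral site the filling is e^4 t2^4: CFSE(tet) = -0.8Δₜ = -0.8 × (4/9)(14050) = -4996 cm⁻¹.
OSPE = CFSE(oct) − CFSE(tet) = -16860 − (-4996) = -11864 cm⁻¹.

-11864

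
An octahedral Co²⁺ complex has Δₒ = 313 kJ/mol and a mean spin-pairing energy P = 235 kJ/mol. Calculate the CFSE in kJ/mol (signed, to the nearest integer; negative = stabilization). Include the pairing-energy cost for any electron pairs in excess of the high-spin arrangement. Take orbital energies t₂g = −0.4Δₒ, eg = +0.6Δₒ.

-328

Co²⁺: group 9, so d-count = 9 − 2 = 7.
Δₒ > P, so pairing is preferred: the ground state is low-spin.
That gives t₂g⁶ eg¹.
Orbital CFSE = -1.8Δₒ = -1.8 × 313 = -563 kJ/mol.
Excess pairs vs high-spin: 3 − 2 = 1; pairing cost = +235 kJ/mol.
Net CFSE = -563 + 235 = -328 kJ/mol.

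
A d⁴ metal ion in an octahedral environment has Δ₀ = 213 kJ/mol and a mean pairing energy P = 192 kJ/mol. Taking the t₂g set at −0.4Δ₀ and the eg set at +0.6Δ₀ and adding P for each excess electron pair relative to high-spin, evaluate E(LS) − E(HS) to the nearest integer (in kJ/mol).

High-spin: t₂g³ eg¹, CFSE = -0.6Δ₀ = -128 kJ/mol.
Low-spin: t₂g⁴ eg⁰, orbital CFSE = -1.6Δ₀ = -341 kJ/mol; plus 1 excess pair × P = +192 kJ/mol; total -149 kJ/mol.
Thus E(LS) − E(HS) = -21 kJ/mol.

-21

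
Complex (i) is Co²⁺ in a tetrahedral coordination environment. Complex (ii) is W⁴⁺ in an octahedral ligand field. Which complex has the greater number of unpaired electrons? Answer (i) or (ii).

(i)

(i): Co is in group 9, so Co²⁺ is d⁷ (9 − 2 = 7); With tetrahedral geometry the complex is necessarily high-spin; e^4 t2^3 → 3 unpaired.
(ii): W⁴⁺: group 6, so d-count = 6 − 4 = 2; For octahedral d² the high- and low-spin configurations coincide; t2g^2 e_g^0 → 2 unpaired.
So (i) has more unpaired electrons.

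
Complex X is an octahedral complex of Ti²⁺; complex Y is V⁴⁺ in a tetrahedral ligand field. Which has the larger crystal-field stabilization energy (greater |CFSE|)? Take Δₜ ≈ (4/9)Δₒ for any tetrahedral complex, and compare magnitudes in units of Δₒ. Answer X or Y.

X: Ti²⁺: group 4, so d-count = 4 − 2 = 2; t₂g² eg⁰, CFSE = -0.8Δₒ.
Y: Group 5 minus oxidation state +4 gives a d¹ configuration for V⁴⁺; Tetrahedral splitting is small, so the complex is high-spin; e^1 t2^0, CFSE = -0.6Δₜ ≈ -0.27Δₒ.
So X has the larger |CFSE|.

X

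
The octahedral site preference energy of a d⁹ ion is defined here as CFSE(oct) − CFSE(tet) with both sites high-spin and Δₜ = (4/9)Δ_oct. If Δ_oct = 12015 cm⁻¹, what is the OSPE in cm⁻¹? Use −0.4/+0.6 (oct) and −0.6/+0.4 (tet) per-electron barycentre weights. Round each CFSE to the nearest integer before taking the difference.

-5073

In an octahedral site d⁹ (HS) is t2g^6 e_g^3, giving CFSE(oct) = -0.6Δ_oct = -7209 cm⁻¹.
Tetrahedral e^4 t2^5 gives -0.4Δₜ = -0.4 × (4/9) × 12015 = -2136 cm⁻¹.
OSPE = -7209 − (-2136) = -5073 cm⁻¹.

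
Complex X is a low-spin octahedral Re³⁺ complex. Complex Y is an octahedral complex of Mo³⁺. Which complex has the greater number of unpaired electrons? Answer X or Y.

X: Re is in group 7, so Re³⁺ is d⁴ (7 − 3 = 4); t₂g⁴ eg⁰ → 2 unpaired.
Y: Mo sits in group 6; removing 3 electrons leaves Mo³⁺ with 6 − 3 = 3 d electrons; t₂g³ eg⁰ → 3 unpaired.
So Y has more unpaired electrons.

Y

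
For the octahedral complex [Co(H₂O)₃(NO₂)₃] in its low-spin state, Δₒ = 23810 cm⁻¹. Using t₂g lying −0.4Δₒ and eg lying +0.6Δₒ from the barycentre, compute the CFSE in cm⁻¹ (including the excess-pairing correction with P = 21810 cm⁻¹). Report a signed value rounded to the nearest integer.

Ligand charges: 3×(+0) from H₂O and 3×(-1) from NO₂⁻ sum to -3; with overall charge +0, Co is +3.
Co is in group 9, so Co³⁺ is d⁶ (9 − 3 = 6).
Configuration: t₂g⁶ eg⁰.
The orbital stabilization is -2.4Δₒ = -2.4 × 23810 = -57144 cm⁻¹.
High-spin d⁶ would be t₂g⁴ eg² with 1 pair; low-spin has 3, so 2 excess pairs cost +2P = +43620 cm⁻¹.
Net CFSE = -57144 + 43620 = -13524 cm⁻¹.

-13524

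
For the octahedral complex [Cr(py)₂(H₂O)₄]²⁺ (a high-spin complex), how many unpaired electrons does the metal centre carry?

4

Ligand charges: 2×(+0) from py and 4×(+0) from H₂O sum to +0; with overall charge +2, Cr is +2.
Group 6 minus oxidation state +2 gives a d⁴ configuration for Cr²⁺.
Configuration: t2g^3 e_g^1, giving 4 unpaired electrons.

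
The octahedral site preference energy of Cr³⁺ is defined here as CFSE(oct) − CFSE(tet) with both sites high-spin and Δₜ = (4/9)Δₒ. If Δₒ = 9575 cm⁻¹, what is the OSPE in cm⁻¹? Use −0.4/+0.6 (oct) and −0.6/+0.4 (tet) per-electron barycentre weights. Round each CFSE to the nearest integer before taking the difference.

Cr sits in group 6; removing 3 electrons leaves Cr³⁺ with 6 − 3 = 3 d electrons.
In an octahedral site d³ (HS) is t₂g³ eg⁰, giving CFSE(oct) = -1.2Δₒ = -11490 cm⁻¹.
In a tetrahedral site the filling is e² t₂¹: CFSE(tet) = -0.8Δₜ = -0.8 × (4/9)(9575) = -3404 cm⁻¹.
OSPE = CFSE(oct) − CFSE(tet) = -11490 − (-3404) = -8086 cm⁻¹.

-8086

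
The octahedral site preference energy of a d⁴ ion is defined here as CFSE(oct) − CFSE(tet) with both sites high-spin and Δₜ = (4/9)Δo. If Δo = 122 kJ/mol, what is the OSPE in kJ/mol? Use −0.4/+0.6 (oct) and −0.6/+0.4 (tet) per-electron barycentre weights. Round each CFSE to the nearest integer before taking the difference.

Octahedral (high-spin): t₂g³ eg¹, CFSE = 3(−0.4) + 1(+0.6) = -0.6Δo = -0.6 × 122 = -73 kJ/mol.
Tetrahedral: e² t₂², CFSE = 2(−0.6) + 2(+0.4) = -0.4Δₜ = -0.4 × (4/9) × 122 = -22 kJ/mol.
Subtracting, OSPE = -73 − (-22) = -51 kJ/mol.

-51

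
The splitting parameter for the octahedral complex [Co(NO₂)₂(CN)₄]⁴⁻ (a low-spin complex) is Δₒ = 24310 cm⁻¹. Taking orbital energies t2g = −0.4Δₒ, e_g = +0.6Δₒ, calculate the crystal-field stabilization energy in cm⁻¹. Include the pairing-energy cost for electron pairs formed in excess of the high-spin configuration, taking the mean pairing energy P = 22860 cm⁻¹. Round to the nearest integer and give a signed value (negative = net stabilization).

Ligand charges: 2×(-1) from NO₂⁻ and 4×(-1) from CN⁻ sum to -6; with overall charge -4, Co is +2.
Group 9 minus oxidation state +2 gives a d⁷ configuration for Co²⁺.
Electron filling gives t2g^6 e_g^1.
CFSE(orbital) = 6×(-0.4Δₒ) + 1×(0.6Δₒ) = -1.8Δₒ; with Δₒ = 24310 cm⁻¹ that is -43758 cm⁻¹.
High-spin d⁷ would be t2g^5 e_g^2 with 2 pairs; low-spin has 3, so 1 excess pair costs +1P = +22860 cm⁻¹.
Combining: -43758 + 22860 = -20898 cm⁻¹.

-20898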